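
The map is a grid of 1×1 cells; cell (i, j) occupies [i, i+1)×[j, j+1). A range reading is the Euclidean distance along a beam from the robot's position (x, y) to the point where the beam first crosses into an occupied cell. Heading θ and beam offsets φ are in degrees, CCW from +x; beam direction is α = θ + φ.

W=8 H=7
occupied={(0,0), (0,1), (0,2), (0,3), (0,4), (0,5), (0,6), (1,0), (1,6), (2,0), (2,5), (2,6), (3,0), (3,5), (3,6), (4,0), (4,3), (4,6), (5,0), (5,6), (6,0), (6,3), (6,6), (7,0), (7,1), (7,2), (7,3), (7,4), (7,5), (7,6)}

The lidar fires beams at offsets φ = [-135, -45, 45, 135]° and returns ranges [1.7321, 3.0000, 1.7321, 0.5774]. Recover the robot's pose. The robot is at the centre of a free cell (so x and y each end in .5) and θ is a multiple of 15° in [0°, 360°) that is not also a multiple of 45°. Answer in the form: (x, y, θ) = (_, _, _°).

(x, y, θ) = (2.5, 4.5, 285°)

Enumerate (i+0.5, j+0.5, θ) over the 26 free cells and 16 admissible headings. For each, cast all 4 beams and compare to the given ranges.
  (3.5, 1.5, 285°): beam 1 = 2.8868 ≠ 1.7321 ✗
  (5.5, 2.5, 105°): beam 2 = 1.0000 ≠ 3.0000 ✗
  (5.5, 3.5, 105°): beam 1 = 0.5774 ≠ 1.7321 ✗
  (3.5, 3.5, 120°): beam 1 = 0.5176 ≠ 1.7321 ✗
  …
  (2.5, 4.5, 285°): r_1=1.7321, r_2=3.0000, r_3=1.7321, r_4=0.5774 — all match ✓
No second candidate reproduces the full scan.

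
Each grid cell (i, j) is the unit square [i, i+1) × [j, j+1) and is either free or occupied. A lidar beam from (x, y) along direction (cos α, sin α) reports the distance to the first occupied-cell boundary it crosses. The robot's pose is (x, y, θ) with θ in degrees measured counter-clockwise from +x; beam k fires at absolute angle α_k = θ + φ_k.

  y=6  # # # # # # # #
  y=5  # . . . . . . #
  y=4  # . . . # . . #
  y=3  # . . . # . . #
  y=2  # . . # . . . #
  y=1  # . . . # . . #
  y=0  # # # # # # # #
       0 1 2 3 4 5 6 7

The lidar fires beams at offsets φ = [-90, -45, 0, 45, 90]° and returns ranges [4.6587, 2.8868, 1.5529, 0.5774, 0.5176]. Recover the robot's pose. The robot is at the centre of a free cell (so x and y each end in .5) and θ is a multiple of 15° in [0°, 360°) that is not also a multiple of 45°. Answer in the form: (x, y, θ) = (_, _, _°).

Enumerate (i+0.5, j+0.5, θ) over the 26 free cells and 16 admissible headings. For each, cast all 5 beams and compare to the given ranges.
  (5.5, 4.5, 210°): beam 1 = 1.7321 ≠ 4.6587 ✗
  (1.5, 3.5, 120°): beam 1 = 2.8868 ≠ 4.6587 ✗
  (4.5, 5.5, 120°): beam 1 = 1.0000 ≠ 4.6587 ✗
  (2.5, 2.5, 165°): beam 1 = 3.6235 ≠ 4.6587 ✗
  …
  (6.5, 1.5, 195°): r_1=4.6587, r_2=2.8868, r_3=1.5529, r_4=0.5774, r_5=0.5176 — all match ✓
Unique over the lattice → pose = (6.5, 1.5, 195°).

(x, y, θ) = (6.5, 1.5, 195°)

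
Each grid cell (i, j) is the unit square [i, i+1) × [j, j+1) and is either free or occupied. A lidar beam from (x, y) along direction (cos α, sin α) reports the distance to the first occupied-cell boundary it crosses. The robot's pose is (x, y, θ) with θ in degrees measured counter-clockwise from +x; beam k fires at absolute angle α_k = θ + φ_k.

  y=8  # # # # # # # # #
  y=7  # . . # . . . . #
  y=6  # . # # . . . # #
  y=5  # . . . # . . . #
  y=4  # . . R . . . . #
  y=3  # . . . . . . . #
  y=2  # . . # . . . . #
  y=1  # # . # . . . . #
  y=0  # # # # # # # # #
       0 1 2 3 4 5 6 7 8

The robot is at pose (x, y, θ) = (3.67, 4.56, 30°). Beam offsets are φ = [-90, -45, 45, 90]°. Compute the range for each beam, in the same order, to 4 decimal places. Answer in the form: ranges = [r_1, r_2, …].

ranges = [4.1107, 4.4827, 1.2750, 1.6628]

beam 1: φ=-90°, α=300°
  cosα=0.5000 sinα=-0.8660 | (3,4) | tMaxX 0.6600 tMaxY 0.6466 | tΔX 2.0000 tΔY 1.1547
    t=0.6466 [y] (3,3)
    t=0.6600 [x] (4,3)
    t=1.8013 [y] (4,2)
    t=2.6600 [x] (5,2)
    t=2.9560 [y] (5,1)
    t=4.1107 [y] (5,0) — stop
  → r_1 = 4.1107
beam 2: φ=-45°, α=345°
  cosα=0.9659 sinα=-0.2588 | (3,4) | tMaxX 0.3416 tMaxY 2.1637 | tΔX 1.0353 tΔY 3.8637
    t=0.3416 [x] (4,4)
    t=1.3769 [x] (5,4)
    t=2.1637 [y] (5,3)
    t=2.4122 [x] (6,3)
    t=3.4475 [x] (7,3)
    t=4.4827 [x] (8,3) — stop
  → r_2 = 4.4827
beam 3: φ=45°, α=75°
  cosα=0.2588 sinα=0.9659 | (3,4) | tMaxX 1.2750 tMaxY 0.4555 | tΔX 3.8637 tΔY 1.0353
    t=0.4555 [y] (3,5)
    t=1.2750 [x] (4,5) — stop
  → r_3 = 1.2750
beam 4: φ=90°, α=120°
  cosα=-0.5000 sinα=0.8660 | (3,4) | tMaxX 1.3400 tMaxY 0.5081 | tΔX 2.0000 tΔY 1.1547
    t=0.5081 [y] (3,5)
    t=1.3400 [x] (2,5)
    t=1.6628 [y] (2,6) — stop
  → r_4 = 1.6628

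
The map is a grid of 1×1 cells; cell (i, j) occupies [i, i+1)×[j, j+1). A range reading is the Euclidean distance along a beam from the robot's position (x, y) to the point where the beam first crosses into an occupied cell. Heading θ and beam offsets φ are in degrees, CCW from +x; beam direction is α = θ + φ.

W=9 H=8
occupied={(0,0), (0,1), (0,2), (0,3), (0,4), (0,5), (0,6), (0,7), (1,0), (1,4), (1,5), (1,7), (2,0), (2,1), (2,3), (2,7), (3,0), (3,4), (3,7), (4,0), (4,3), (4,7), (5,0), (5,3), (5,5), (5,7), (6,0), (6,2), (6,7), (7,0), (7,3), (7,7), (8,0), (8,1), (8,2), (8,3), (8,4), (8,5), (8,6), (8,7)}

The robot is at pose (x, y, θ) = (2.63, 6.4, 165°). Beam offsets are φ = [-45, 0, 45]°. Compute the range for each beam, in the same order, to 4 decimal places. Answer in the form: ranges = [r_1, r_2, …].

beam 1: φ=-45°, α=120°
  dir = (cos 120°, sin 120°) = (-0.5000, 0.8660); from cell (2,6)
  next x-line at t=1.2600, next y-line at t=0.6928; Δt_x=2.0000, Δt_y=1.1547
    y: enter (2,7) at t=0.6928 ← occupied
  → r_1 = 0.6928
beam 2: φ=0°, α=165°
  dir = (cos 165°, sin 165°) = (-0.9659, 0.2588); from cell (2,6)
  next x-line at t=0.6522, next y-line at t=2.3182; Δt_x=1.0353, Δt_y=3.8637
    x: enter (1,6) at t=0.6522
    x: enter (0,6) at t=1.6875 ← occupied
  → r_2 = 1.6875
beam 3: φ=45°, α=210°
  dir = (cos 210°, sin 210°) = (-0.8660, -0.5000); from cell (2,6)
  next x-line at t=0.7275, next y-line at t=0.8000; Δt_x=1.1547, Δt_y=2.0000
    x: enter (1,6) at t=0.7275
    y: enter (1,5) at t=0.8000 ← occupied
  → r_3 = 0.8000

ranges = [0.6928, 1.6875, 0.8000]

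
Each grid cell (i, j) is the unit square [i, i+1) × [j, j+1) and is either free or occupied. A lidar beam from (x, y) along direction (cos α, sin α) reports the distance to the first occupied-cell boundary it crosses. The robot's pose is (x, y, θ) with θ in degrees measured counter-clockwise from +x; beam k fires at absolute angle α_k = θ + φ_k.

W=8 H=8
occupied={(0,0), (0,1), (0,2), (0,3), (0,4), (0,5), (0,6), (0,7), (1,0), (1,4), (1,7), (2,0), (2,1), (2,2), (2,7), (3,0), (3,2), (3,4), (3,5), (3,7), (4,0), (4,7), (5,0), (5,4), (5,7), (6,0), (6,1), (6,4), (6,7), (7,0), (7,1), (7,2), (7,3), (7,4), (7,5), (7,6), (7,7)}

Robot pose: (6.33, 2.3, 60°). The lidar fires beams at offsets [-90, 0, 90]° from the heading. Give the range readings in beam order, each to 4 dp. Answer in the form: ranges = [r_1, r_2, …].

beam 1: φ=-90°, α=330°
  d=(0.8660,-0.5000)  start (6,2)  tX=0.7736 tY=0.6000  stride 1/|dx|=1.1547 1/|dy|=2.0000
    cross y-line → (6,1), t=0.6000 (wall)
  → r_1 = 0.6000
beam 2: φ=0°, α=60°
  d=(0.5000,0.8660)  start (6,2)  tX=1.3400 tY=0.8083  stride 1/|dx|=2.0000 1/|dy|=1.1547
    cross y-line → (6,3), t=0.8083
    cross x-line → (7,3), t=1.3400 (wall)
  → r_2 = 1.3400
beam 3: φ=90°, α=150°
  d=(-0.8660,0.5000)  start (6,2)  tX=0.3811 tY=1.4000  stride 1/|dx|=1.1547 1/|dy|=2.0000
    cross x-line → (5,2), t=0.3811
    cross y-line → (5,3), t=1.4000
    cross x-line → (4,3), t=1.5358
    cross x-line → (3,3), t=2.6905
    cross y-line → (3,4), t=3.4000 (wall)
  → r_3 = 3.4000

ranges = [0.6000, 1.3400, 3.4000]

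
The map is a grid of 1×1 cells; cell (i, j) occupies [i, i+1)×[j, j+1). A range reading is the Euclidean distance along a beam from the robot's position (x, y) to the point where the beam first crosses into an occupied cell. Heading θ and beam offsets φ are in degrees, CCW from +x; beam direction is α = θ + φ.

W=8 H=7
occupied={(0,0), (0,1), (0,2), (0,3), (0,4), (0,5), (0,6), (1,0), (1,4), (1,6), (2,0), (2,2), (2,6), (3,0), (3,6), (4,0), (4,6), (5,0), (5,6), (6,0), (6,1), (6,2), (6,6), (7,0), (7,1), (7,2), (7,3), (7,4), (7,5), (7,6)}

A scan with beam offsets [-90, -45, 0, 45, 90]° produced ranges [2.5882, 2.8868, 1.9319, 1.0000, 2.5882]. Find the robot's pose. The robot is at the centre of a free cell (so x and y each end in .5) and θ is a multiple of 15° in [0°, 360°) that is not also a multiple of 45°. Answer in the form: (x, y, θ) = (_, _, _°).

The pose lattice has 26·16 = 416 candidates. Test each by forward raycasting.
  (5.5, 3.5, 30°): beam 1 = 1.0000 ≠ 2.5882 ✗
  (5.5, 3.5, 75°): beam 1 = 1.5529 ≠ 2.5882 ✗
  (4.5, 3.5, 195°): beam 4 = 2.8868 ≠ 1.0000 ✗
  (1.5, 2.5, 120°): beam 1 = 0.5774 ≠ 2.5882 ✗
  (4.5, 1.5, 240°): beam 1 = 1.7321 ≠ 2.5882 ✗
  …
  (3.5, 3.5, 165°): r_1=2.5882, r_2=2.8868, r_3=1.9319, r_4=1.0000, r_5=2.5882 — all match ✓
Unique over the lattice → pose = (3.5, 3.5, 165°).

(x, y, θ) = (3.5, 3.5, 165°)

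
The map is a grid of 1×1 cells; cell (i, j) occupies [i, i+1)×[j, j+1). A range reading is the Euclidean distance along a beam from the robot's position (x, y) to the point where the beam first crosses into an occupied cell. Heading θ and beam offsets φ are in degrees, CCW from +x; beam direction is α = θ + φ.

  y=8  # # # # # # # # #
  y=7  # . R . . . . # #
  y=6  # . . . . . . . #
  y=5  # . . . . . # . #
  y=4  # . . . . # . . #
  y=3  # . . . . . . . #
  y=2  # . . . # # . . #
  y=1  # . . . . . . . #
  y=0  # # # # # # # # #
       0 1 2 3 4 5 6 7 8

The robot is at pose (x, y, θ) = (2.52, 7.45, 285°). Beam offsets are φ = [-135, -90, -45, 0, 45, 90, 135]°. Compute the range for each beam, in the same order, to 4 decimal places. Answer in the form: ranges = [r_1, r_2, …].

ranges = [1.1000, 1.5736, 3.0400, 6.6775, 4.0184, 2.1250, 0.6351]

beam 1: φ=-135°, α=150°
  d=(-0.8660,0.5000)  start (2,7)  tX=0.6004 tY=1.1000  stride 1/|dx|=1.1547 1/|dy|=2.0000
    cross x-line → (1,7), t=0.6004
    cross y-line → (1,8), t=1.1000 (wall)
  → r_1 = 1.1000
beam 2: φ=-90°, α=195°
  d=(-0.9659,-0.2588)  start (2,7)  tX=0.5383 tY=1.7387  stride 1/|dx|=1.0353 1/|dy|=3.8637
    cross x-line → (1,7), t=0.5383
    cross x-line → (0,7), t=1.5736 (wall)
  → r_2 = 1.5736
beam 3: φ=-45°, α=240°
  d=(-0.5000,-0.8660)  start (2,7)  tX=1.0400 tY=0.5196  stride 1/|dx|=2.0000 1/|dy|=1.1547
    cross y-line → (2,6), t=0.5196
    cross x-line → (1,6), t=1.0400
    cross y-line → (1,5), t=1.6743
    cross y-line → (1,4), t=2.8290
    cross x-line → (0,4), t=3.0400 (wall)
  → r_3 = 3.0400
beam 4: φ=0°, α=285°
  d=(0.2588,-0.9659)  start (2,7)  tX=1.8546 tY=0.4659  stride 1/|dx|=3.8637 1/|dy|=1.0353
    cross y-line → (2,6), t=0.4659
    cross y-line → (2,5), t=1.5012
    cross x-line → (3,5), t=1.8546
    cross y-line → (3,4), t=2.5364
    cross y-line → (3,3), t=3.5717
    cross y-line → (3,2), t=4.6070
    cross y-line → (3,1), t=5.6423
    cross x-line → (4,1), t=5.7183
    cross y-line → (4,0), t=6.6775 (wall)
  → r_4 = 6.6775
beam 5: φ=45°, α=330°
  d=(0.8660,-0.5000)  start (2,7)  tX=0.5543 tY=0.9000  stride 1/|dx|=1.1547 1/|dy|=2.0000
    cross x-line → (3,7), t=0.5543
    cross y-line → (3,6), t=0.9000
    cross x-line → (4,6), t=1.7090
    cross x-line → (5,6), t=2.8637
    cross y-line → (5,5), t=2.9000
    cross x-line → (6,5), t=4.0184 (wall)
  → r_5 = 4.0184
beam 6: φ=90°, α=15°
  d=(0.9659,0.2588)  start (2,7)  tX=0.4969 tY=2.1250  stride 1/|dx|=1.0353 1/|dy|=3.8637
    cross x-line → (3,7), t=0.4969
    cross x-line → (4,7), t=1.5322
    cross y-line → (4,8), t=2.1250 (wall)
  → r_6 = 2.1250
beam 7: φ=135°, α=60°
  d=(0.5000,0.8660)  start (2,7)  tX=0.9600 tY=0.6351  stride 1/|dx|=2.0000 1/|dy|=1.1547
    cross y-line → (2,8), t=0.6351 (wall)
  → r_7 = 0.6351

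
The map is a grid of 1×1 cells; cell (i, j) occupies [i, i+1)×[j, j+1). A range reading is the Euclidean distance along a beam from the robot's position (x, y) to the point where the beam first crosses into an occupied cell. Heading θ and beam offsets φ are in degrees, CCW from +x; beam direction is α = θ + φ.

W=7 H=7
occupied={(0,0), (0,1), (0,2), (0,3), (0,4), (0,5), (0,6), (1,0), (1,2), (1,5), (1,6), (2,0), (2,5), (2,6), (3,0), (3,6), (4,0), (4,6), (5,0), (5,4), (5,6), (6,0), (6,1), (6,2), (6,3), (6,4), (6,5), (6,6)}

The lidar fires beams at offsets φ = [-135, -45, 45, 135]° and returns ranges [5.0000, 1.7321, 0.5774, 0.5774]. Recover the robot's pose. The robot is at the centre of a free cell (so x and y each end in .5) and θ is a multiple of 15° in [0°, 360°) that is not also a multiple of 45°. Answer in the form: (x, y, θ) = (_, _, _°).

(x, y, θ) = (1.5, 3.5, 105°)

The pose lattice has 21·16 = 336 candidates. Test each by forward raycasting.
  (2.5, 4.5, 255°): beam 1 = 0.5774 ≠ 5.0000 ✗
  (2.5, 2.5, 30°): beam 1 = 1.5529 ≠ 5.0000 ✗
  (2.5, 2.5, 345°): beam 1 = 0.5774 ≠ 5.0000 ✗
  …
  (1.5, 3.5, 105°): r_1=5.0000, r_2=1.7321, r_3=0.5774, r_4=0.5774 — all match ✓
No second candidate reproduces the full scan.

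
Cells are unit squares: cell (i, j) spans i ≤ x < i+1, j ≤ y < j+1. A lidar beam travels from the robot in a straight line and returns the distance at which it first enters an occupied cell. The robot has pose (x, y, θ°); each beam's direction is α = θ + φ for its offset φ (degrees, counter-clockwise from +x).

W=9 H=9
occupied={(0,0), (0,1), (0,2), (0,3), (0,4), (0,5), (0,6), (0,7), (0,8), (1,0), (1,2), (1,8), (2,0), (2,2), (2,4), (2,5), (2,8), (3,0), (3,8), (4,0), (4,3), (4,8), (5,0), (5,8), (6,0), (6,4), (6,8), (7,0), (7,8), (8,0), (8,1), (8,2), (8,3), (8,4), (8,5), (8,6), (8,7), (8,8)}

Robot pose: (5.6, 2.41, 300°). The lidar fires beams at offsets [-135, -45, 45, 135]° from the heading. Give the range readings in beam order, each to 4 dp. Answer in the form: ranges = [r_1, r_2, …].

ranges = [4.7623, 1.4597, 2.4847, 1.6461]

beam 1: φ=-135°, α=165°
  direction (-0.9659, 0.2588); cell (5,2); t to first gridline: x 0.6212, y 2.2796 (then +1.0353 / +3.8637)
    (4,2) via x @ 0.6212
    (3,2) via x @ 1.6564
    (3,3) via y @ 2.2796
    (2,3) via x @ 2.6917
    (1,3) via x @ 3.7270
    (0,3) via x @ 4.7623  # hit
  → r_1 = 4.7623
beam 2: φ=-45°, α=255°
  direction (-0.2588, -0.9659); cell (5,2); t to first gridline: x 2.3182, y 0.4245 (then +3.8637 / +1.0353)
    (5,1) via y @ 0.4245
    (5,0) via y @ 1.4597  # hit
  → r_2 = 1.4597
beam 3: φ=45°, α=345°
  direction (0.9659, -0.2588); cell (5,2); t to first gridline: x 0.4141, y 1.5841 (then +1.0353 / +3.8637)
    (6,2) via x @ 0.4141
    (7,2) via x @ 1.4494
    (7,1) via y @ 1.5841
    (8,1) via x @ 2.4847  # hit
  → r_3 = 2.4847
beam 4: φ=135°, α=75°
  direction (0.2588, 0.9659); cell (5,2); t to first gridline: x 1.5455, y 0.6108 (then +3.8637 / +1.0353)
    (5,3) via y @ 0.6108
    (6,3) via x @ 1.5455
    (6,4) via y @ 1.6461  # hit
  → r_4 = 1.6461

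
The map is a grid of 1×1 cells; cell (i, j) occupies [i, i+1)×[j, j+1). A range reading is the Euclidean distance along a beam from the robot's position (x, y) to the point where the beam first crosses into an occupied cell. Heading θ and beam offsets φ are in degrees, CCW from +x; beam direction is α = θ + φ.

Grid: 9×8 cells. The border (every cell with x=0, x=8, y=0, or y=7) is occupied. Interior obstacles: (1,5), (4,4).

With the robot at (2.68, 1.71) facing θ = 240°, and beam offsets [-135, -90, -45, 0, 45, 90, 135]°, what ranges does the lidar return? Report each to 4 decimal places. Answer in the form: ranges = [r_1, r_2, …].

ranges = [3.4061, 1.9399, 1.7393, 0.8198, 0.7350, 1.4200, 5.5077]

beam 1: φ=-135°, α=105°
  dir = (cos 105°, sin 105°) = (-0.2588, 0.9659); from cell (2,1)
  next x-line at t=2.6273, next y-line at t=0.3002; Δt_x=3.8637, Δt_y=1.0353
    y: enter (2,2) at t=0.3002
    y: enter (2,3) at t=1.3355
    y: enter (2,4) at t=2.3708
    x: enter (1,4) at t=2.6273
    y: enter (1,5) at t=3.4061 ← occupied
  → r_1 = 3.4061
beam 2: φ=-90°, α=150°
  dir = (cos 150°, sin 150°) = (-0.8660, 0.5000); from cell (2,1)
  next x-line at t=0.7852, next y-line at t=0.5800; Δt_x=1.1547, Δt_y=2.0000
    y: enter (2,2) at t=0.5800
    x: enter (1,2) at t=0.7852
    x: enter (0,2) at t=1.9399 ← occupied
  → r_2 = 1.9399
beam 3: φ=-45°, α=195°
  dir = (cos 195°, sin 195°) = (-0.9659, -0.2588); from cell (2,1)
  next x-line at t=0.7040, next y-line at t=2.7432; Δt_x=1.0353, Δt_y=3.8637
    x: enter (1,1) at t=0.7040
    x: enter (0,1) at t=1.7393 ← occupied
  → r_3 = 1.7393
beam 4: φ=0°, α=240°
  dir = (cos 240°, sin 240°) = (-0.5000, -0.8660); from cell (2,1)
  next x-line at t=1.3600, next y-line at t=0.8198; Δt_x=2.0000, Δt_y=1.1547
    y: enter (2,0) at t=0.8198 ← occupied
  → r_4 = 0.8198
beam 5: φ=45°, α=285°
  dir = (cos 285°, sin 285°) = (0.2588, -0.9659); from cell (2,1)
  next x-line at t=1.2364, next y-line at t=0.7350; Δt_x=3.8637, Δt_y=1.0353
    y: enter (2,0) at t=0.7350 ← occupied
  → r_5 = 0.7350
beam 6: φ=90°, α=330°
  dir = (cos 330°, sin 330°) = (0.8660, -0.5000); from cell (2,1)
  next x-line at t=0.3695, next y-line at t=1.4200; Δt_x=1.1547, Δt_y=2.0000
    x: enter (3,1) at t=0.3695
    y: enter (3,0) at t=1.4200 ← occupied
  → r_6 = 1.4200
beam 7: φ=135°, α=15°
  dir = (cos 15°, sin 15°) = (0.9659, 0.2588); from cell (2,1)
  next x-line at t=0.3313, next y-line at t=1.1205; Δt_x=1.0353, Δt_y=3.8637
    x: enter (3,1) at t=0.3313
    y: enter (3,2) at t=1.1205
    x: enter (4,2) at t=1.3666
    x: enter (5,2) at t=2.4018
    x: enter (6,2) at t=3.4371
    x: enter (7,2) at t=4.4724
    y: enter (7,3) at t=4.9842
    x: enter (8,3) at t=5.5077 ← occupied
  → r_7 = 5.5077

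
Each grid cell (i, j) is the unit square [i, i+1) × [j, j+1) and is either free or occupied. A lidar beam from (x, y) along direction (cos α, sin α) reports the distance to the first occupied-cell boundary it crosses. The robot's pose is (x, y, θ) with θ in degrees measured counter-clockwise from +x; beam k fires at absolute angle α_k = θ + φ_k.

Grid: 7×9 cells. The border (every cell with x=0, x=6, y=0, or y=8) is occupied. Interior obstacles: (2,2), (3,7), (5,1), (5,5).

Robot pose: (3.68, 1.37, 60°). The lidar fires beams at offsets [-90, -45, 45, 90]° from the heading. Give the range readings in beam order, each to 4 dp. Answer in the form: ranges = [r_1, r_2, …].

beam 1: φ=-90°, α=330°
  d=(0.8660,-0.5000)  start (3,1)  tX=0.3695 tY=0.7400  stride 1/|dx|=1.1547 1/|dy|=2.0000
    cross x-line → (4,1), t=0.3695
    cross y-line → (4,0), t=0.7400 (wall)
  → r_1 = 0.7400
beam 2: φ=-45°, α=15°
  d=(0.9659,0.2588)  start (3,1)  tX=0.3313 tY=2.4341  stride 1/|dx|=1.0353 1/|dy|=3.8637
    cross x-line → (4,1), t=0.3313
    cross x-line → (5,1), t=1.3666 (wall)
  → r_2 = 1.3666
beam 3: φ=45°, α=105°
  d=(-0.2588,0.9659)  start (3,1)  tX=2.6273 tY=0.6522  stride 1/|dx|=3.8637 1/|dy|=1.0353
    cross y-line → (3,2), t=0.6522
    cross y-line → (3,3), t=1.6875
    cross x-line → (2,3), t=2.6273
    cross y-line → (2,4), t=2.7228
    cross y-line → (2,5), t=3.7581
    cross y-line → (2,6), t=4.7933
    cross y-line → (2,7), t=5.8286
    cross x-line → (1,7), t=6.4910
    cross y-line → (1,8), t=6.8639 (wall)
  → r_3 = 6.8639
beam 4: φ=90°, α=150°
  d=(-0.8660,0.5000)  start (3,1)  tX=0.7852 tY=1.2600  stride 1/|dx|=1.1547 1/|dy|=2.0000
    cross x-line → (2,1), t=0.7852
    cross y-line → (2,2), t=1.2600 (wall)
  → r_4 = 1.2600

ranges = [0.7400, 1.3666, 6.8639, 1.2600]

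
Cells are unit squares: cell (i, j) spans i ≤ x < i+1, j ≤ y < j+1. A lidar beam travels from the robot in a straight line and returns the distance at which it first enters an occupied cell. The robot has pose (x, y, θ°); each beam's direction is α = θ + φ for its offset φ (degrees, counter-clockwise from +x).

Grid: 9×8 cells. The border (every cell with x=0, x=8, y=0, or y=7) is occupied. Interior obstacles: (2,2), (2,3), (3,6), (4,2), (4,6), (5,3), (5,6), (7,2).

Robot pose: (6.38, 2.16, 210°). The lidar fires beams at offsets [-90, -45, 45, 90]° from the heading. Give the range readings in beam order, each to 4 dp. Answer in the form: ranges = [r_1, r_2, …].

ranges = [0.9699, 1.4287, 1.2009, 1.3395]

beam 1: φ=-90°, α=120°
  dir = (cos 120°, sin 120°) = (-0.5000, 0.8660); from cell (6,2)
  next x-line at t=0.7600, next y-line at t=0.9699; Δt_x=2.0000, Δt_y=1.1547
    x: enter (5,2) at t=0.7600
    y: enter (5,3) at t=0.9699 ← occupied
  → r_1 = 0.9699
beam 2: φ=-45°, α=165°
  dir = (cos 165°, sin 165°) = (-0.9659, 0.2588); from cell (6,2)
  next x-line at t=0.3934, next y-line at t=3.2455; Δt_x=1.0353, Δt_y=3.8637
    x: enter (5,2) at t=0.3934
    x: enter (4,2) at t=1.4287 ← occupied
  → r_2 = 1.4287
beam 3: φ=45°, α=255°
  dir = (cos 255°, sin 255°) = (-0.2588, -0.9659); from cell (6,2)
  next x-line at t=1.4682, next y-line at t=0.1656; Δt_x=3.8637, Δt_y=1.0353
    y: enter (6,1) at t=0.1656
    y: enter (6,0) at t=1.2009 ← occupied
  → r_3 = 1.2009
beam 4: φ=90°, α=300°
  dir = (cos 300°, sin 300°) = (0.5000, -0.8660); from cell (6,2)
  next x-line at t=1.2400, next y-line at t=0.1848; Δt_x=2.0000, Δt_y=1.1547
    y: enter (6,1) at t=0.1848
    x: enter (7,1) at t=1.2400
    y: enter (7,0) at t=1.3395 ← occupied
  → r_4 = 1.3395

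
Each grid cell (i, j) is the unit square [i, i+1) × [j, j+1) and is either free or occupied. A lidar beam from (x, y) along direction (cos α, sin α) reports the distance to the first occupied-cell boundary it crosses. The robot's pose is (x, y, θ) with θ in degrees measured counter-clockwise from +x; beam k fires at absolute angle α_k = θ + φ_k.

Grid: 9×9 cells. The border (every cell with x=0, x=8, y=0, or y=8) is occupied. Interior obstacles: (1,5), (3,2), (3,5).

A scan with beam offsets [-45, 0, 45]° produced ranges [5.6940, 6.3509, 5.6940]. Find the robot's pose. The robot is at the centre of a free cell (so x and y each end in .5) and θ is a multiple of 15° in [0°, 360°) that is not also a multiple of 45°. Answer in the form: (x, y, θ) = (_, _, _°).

Enumerate (i+0.5, j+0.5, θ) over the 46 free cells and 16 admissible headings. For each, cast all 3 beams and compare to the given ranges.
  (2.5, 3.5, 330°): beam 1 = 2.5882 ≠ 5.6940 ✗
  (5.5, 1.5, 15°): beam 1 = 1.0000 ≠ 5.6940 ✗
  (6.5, 2.5, 300°): beam 1 = 1.5529 ≠ 5.6940 ✗
  (3.5, 3.5, 300°): beam 1 = 0.5176 ≠ 5.6940 ✗
  …
  (6.5, 2.5, 120°): r_1=5.6940, r_2=6.3509, r_3=5.6940 — all match ✓
Only this pose fits every beam.

(x, y, θ) = (6.5, 2.5, 120°)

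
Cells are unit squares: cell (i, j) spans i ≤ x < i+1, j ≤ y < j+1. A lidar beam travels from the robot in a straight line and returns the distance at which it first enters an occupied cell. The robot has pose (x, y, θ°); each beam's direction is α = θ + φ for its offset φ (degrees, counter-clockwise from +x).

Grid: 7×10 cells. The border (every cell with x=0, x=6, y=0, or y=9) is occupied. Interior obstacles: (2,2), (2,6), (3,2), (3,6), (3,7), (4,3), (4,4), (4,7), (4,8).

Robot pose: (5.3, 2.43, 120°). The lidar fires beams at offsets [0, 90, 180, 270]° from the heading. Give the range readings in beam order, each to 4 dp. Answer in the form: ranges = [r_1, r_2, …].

ranges = [0.6582, 2.8600, 1.4000, 0.8083]

beam 1: φ=0°, α=120°
  direction (-0.5000, 0.8660); cell (5,2); t to first gridline: x 0.6000, y 0.6582 (then +2.0000 / +1.1547)
    (4,2) via x @ 0.6000
    (4,3) via y @ 0.6582  # hit
  → r_1 = 0.6582
beam 2: φ=90°, α=210°
  direction (-0.8660, -0.5000); cell (5,2); t to first gridline: x 0.3464, y 0.8600 (then +1.1547 / +2.0000)
    (4,2) via x @ 0.3464
    (4,1) via y @ 0.8600
    (3,1) via x @ 1.5011
    (2,1) via x @ 2.6558
    (2,0) via y @ 2.8600  # hit
  → r_2 = 2.8600
beam 3: φ=180°, α=300°
  direction (0.5000, -0.8660); cell (5,2); t to first gridline: x 1.4000, y 0.4965 (then +2.0000 / +1.1547)
    (5,1) via y @ 0.4965
    (6,1) via x @ 1.4000  # hit
  → r_3 = 1.4000
beam 4: φ=270°, α=30°
  direction (0.8660, 0.5000); cell (5,2); t to first gridline: x 0.8083, y 1.1400 (then +1.1547 / +2.0000)
    (6,2) via x @ 0.8083  # hit
  → r_4 = 0.8083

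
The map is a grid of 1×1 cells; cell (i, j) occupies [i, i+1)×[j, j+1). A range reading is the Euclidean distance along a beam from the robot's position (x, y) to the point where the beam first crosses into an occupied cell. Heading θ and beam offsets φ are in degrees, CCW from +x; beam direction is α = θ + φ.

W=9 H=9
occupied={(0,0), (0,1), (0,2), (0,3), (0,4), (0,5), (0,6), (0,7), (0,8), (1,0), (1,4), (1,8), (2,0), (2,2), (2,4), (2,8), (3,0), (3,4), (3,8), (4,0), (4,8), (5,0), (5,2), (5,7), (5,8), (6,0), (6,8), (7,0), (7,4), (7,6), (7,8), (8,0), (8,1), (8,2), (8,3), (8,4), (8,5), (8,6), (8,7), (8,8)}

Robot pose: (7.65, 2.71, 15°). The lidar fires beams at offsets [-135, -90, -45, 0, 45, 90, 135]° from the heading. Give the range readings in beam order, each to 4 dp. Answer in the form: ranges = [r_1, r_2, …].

ranges = [1.9745, 1.3523, 0.4041, 0.3623, 0.7000, 1.3355, 4.2147]

beam 1: φ=-135°, α=240°
  direction (-0.5000, -0.8660); cell (7,2); t to first gridline: x 1.3000, y 0.8198 (then +2.0000 / +1.1547)
    (7,1) via y @ 0.8198
    (6,1) via x @ 1.3000
    (6,0) via y @ 1.9745  # hit
  → r_1 = 1.9745
beam 2: φ=-90°, α=285°
  direction (0.2588, -0.9659); cell (7,2); t to first gridline: x 1.3523, y 0.7350 (then +3.8637 / +1.0353)
    (7,1) via y @ 0.7350
    (8,1) via x @ 1.3523  # hit
  → r_2 = 1.3523
beam 3: φ=-45°, α=330°
  direction (0.8660, -0.5000); cell (7,2); t to first gridline: x 0.4041, y 1.4200 (then +1.1547 / +2.0000)
    (8,2) via x @ 0.4041  # hit
  → r_3 = 0.4041
beam 4: φ=0°, α=15°
  direction (0.9659, 0.2588); cell (7,2); t to first gridline: x 0.3623, y 1.1205 (then +1.0353 / +3.8637)
    (8,2) via x @ 0.3623  # hit
  → r_4 = 0.3623
beam 5: φ=45°, α=60°
  direction (0.5000, 0.8660); cell (7,2); t to first gridline: x 0.7000, y 0.3349 (then +2.0000 / +1.1547)
    (7,3) via y @ 0.3349
    (8,3) via x @ 0.7000  # hit
  → r_5 = 0.7000
beam 6: φ=90°, α=105°
  direction (-0.2588, 0.9659); cell (7,2); t to first gridline: x 2.5114, y 0.3002 (then +3.8637 / +1.0353)
    (7,3) via y @ 0.3002
    (7,4) via y @ 1.3355  # hit
  → r_6 = 1.3355
beam 7: φ=135°, α=150°
  direction (-0.8660, 0.5000); cell (7,2); t to first gridline: x 0.7506, y 0.5800 (then +1.1547 / +2.0000)
    (7,3) via y @ 0.5800
    (6,3) via x @ 0.7506
    (5,3) via x @ 1.9053
    (5,4) via y @ 2.5800
    (4,4) via x @ 3.0600
    (3,4) via x @ 4.2147  # hit
  → r_7 = 4.2147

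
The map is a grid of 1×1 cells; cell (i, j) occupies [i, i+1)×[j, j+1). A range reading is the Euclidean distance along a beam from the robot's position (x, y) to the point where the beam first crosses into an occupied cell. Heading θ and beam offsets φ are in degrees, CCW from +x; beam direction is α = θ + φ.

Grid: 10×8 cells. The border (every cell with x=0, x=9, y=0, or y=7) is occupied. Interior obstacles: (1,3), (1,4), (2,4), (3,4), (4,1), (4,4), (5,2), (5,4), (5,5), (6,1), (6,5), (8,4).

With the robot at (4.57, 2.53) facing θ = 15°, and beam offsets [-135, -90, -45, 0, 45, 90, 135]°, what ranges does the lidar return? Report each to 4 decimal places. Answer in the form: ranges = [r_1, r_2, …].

beam 1: φ=-135°, α=240°
  cosα=-0.5000 sinα=-0.8660 | (4,2) | tMaxX 1.1400 tMaxY 0.6120 | tΔX 2.0000 tΔY 1.1547
    t=0.6120 [y] (4,1) — stop
  → r_1 = 0.6120
beam 2: φ=-90°, α=285°
  cosα=0.2588 sinα=-0.9659 | (4,2) | tMaxX 1.6614 tMaxY 0.5487 | tΔX 3.8637 tΔY 1.0353
    t=0.5487 [y] (4,1) — stop
  → r_2 = 0.5487
beam 3: φ=-45°, α=330°
  cosα=0.8660 sinα=-0.5000 | (4,2) | tMaxX 0.4965 tMaxY 1.0600 | tΔX 1.1547 tΔY 2.0000
    t=0.4965 [x] (5,2) — stop
  → r_3 = 0.4965
beam 4: φ=0°, α=15°
  cosα=0.9659 sinα=0.2588 | (4,2) | tMaxX 0.4452 tMaxY 1.8159 | tΔX 1.0353 tΔY 3.8637
    t=0.4452 [x] (5,2) — stop
  → r_4 = 0.4452
beam 5: φ=45°, α=60°
  cosα=0.5000 sinα=0.8660 | (4,2) | tMaxX 0.8600 tMaxY 0.5427 | tΔX 2.0000 tΔY 1.1547
    t=0.5427 [y] (4,3)
    t=0.8600 [x] (5,3)
    t=1.6974 [y] (5,4) — stop
  → r_5 = 1.6974
beam 6: φ=90°, α=105°
  cosα=-0.2588 sinα=0.9659 | (4,2) | tMaxX 2.2023 tMaxY 0.4866 | tΔX 3.8637 tΔY 1.0353
    t=0.4866 [y] (4,3)
    t=1.5219 [y] (4,4) — stop
  → r_6 = 1.5219
beam 7: φ=135°, α=150°
  cosα=-0.8660 sinα=0.5000 | (4,2) | tMaxX 0.6582 tMaxY 0.9400 | tΔX 1.1547 tΔY 2.0000
    t=0.6582 [x] (3,2)
    t=0.9400 [y] (3,3)
    t=1.8129 [x] (2,3)
    t=2.9400 [y] (2,4) — stop
  → r_7 = 2.9400

ranges = [0.6120, 0.5487, 0.4965, 0.4452, 1.6974, 1.5219, 2.9400]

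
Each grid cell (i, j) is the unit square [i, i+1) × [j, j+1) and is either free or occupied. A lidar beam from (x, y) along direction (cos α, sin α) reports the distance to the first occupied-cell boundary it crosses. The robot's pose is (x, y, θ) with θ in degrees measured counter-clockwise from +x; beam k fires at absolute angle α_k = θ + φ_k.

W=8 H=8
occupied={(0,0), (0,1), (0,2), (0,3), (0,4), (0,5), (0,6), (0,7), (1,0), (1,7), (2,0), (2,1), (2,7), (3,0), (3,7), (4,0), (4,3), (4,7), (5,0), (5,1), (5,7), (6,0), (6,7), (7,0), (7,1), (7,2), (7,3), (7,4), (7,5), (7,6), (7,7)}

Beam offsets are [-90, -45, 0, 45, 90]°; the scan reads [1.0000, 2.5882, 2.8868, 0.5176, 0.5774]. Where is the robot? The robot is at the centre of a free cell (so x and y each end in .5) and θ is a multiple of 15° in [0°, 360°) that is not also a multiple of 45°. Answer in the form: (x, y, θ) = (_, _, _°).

The pose lattice has 33·16 = 528 candidates. Test each by forward raycasting.
  (6.5, 3.5, 150°): beam 2 = 3.6235 ≠ 2.5882 ✗
  (4.5, 2.5, 330°): beam 1 = 1.7321 ≠ 1.0000 ✗
  (1.5, 3.5, 15°): beam 1 = 1.9319 ≠ 1.0000 ✗
  (3.5, 6.5, 120°): beam 2 = 0.5176 ≠ 2.5882 ✗
  …
  (4.5, 2.5, 30°): r_1=1.0000, r_2=2.5882, r_3=2.8868, r_4=0.5176, r_5=0.5774 — all match ✓
Only this pose fits every beam.

(x, y, θ) = (4.5, 2.5, 30°)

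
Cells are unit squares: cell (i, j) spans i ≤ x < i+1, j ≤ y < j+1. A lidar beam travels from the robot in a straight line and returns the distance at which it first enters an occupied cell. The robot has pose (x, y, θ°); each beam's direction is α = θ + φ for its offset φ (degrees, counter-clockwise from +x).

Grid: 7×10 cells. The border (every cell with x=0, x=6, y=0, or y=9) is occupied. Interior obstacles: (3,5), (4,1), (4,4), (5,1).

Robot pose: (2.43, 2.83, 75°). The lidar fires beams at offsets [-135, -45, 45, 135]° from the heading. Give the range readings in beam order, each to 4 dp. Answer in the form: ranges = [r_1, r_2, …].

ranges = [2.1131, 2.3400, 2.8600, 1.6512]

beam 1: φ=-135°, α=300°
  dir = (cos 300°, sin 300°) = (0.5000, -0.8660); from cell (2,2)
  next x-line at t=1.1400, next y-line at t=0.9584; Δt_x=2.0000, Δt_y=1.1547
    y: enter (2,1) at t=0.9584
    x: enter (3,1) at t=1.1400
    y: enter (3,0) at t=2.1131 ← occupied
  → r_1 = 2.1131
beam 2: φ=-45°, α=30°
  dir = (cos 30°, sin 30°) = (0.8660, 0.5000); from cell (2,2)
  next x-line at t=0.6582, next y-line at t=0.3400; Δt_x=1.1547, Δt_y=2.0000
    y: enter (2,3) at t=0.3400
    x: enter (3,3) at t=0.6582
    x: enter (4,3) at t=1.8129
    y: enter (4,4) at t=2.3400 ← occupied
  → r_2 = 2.3400
beam 3: φ=45°, α=120°
  dir = (cos 120°, sin 120°) = (-0.5000, 0.8660); from cell (2,2)
  next x-line at t=0.8600, next y-line at t=0.1963; Δt_x=2.0000, Δt_y=1.1547
    y: enter (2,3) at t=0.1963
    x: enter (1,3) at t=0.8600
    y: enter (1,4) at t=1.3510
    y: enter (1,5) at t=2.5057
    x: enter (0,5) at t=2.8600 ← occupied
  → r_3 = 2.8600
beam 4: φ=135°, α=210°
  dir = (cos 210°, sin 210°) = (-0.8660, -0.5000); from cell (2,2)
  next x-line at t=0.4965, next y-line at t=1.6600; Δt_x=1.1547, Δt_y=2.0000
    x: enter (1,2) at t=0.4965
    x: enter (0,2) at t=1.6512 ← occupied
  → r_4 = 1.6512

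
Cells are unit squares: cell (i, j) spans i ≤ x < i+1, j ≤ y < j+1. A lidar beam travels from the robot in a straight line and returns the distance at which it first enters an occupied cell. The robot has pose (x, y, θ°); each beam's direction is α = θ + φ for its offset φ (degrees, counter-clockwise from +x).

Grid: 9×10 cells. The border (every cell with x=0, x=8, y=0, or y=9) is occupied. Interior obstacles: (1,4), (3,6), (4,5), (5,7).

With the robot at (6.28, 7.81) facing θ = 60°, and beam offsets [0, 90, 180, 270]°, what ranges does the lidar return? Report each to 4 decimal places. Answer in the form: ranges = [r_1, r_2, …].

ranges = [1.3741, 0.3233, 0.5600, 1.9861]

beam 1: φ=0°, α=60°
  dir = (cos 60°, sin 60°) = (0.5000, 0.8660); from cell (6,7)
  next x-line at t=1.4400, next y-line at t=0.2194; Δt_x=2.0000, Δt_y=1.1547
    y: enter (6,8) at t=0.2194
    y: enter (6,9) at t=1.3741 ← occupied
  → r_1 = 1.3741
beam 2: φ=90°, α=150°
  dir = (cos 150°, sin 150°) = (-0.8660, 0.5000); from cell (6,7)
  next x-line at t=0.3233, next y-line at t=0.3800; Δt_x=1.1547, Δt_y=2.0000
    x: enter (5,7) at t=0.3233 ← occupied
  → r_2 = 0.3233
beam 3: φ=180°, α=240°
  dir = (cos 240°, sin 240°) = (-0.5000, -0.8660); from cell (6,7)
  next x-line at t=0.5600, next y-line at t=0.9353; Δt_x=2.0000, Δt_y=1.1547
    x: enter (5,7) at t=0.5600 ← occupied
  → r_3 = 0.5600
beam 4: φ=270°, α=330°
  dir = (cos 330°, sin 330°) = (0.8660, -0.5000); from cell (6,7)
  next x-line at t=0.8314, next y-line at t=1.6200; Δt_x=1.1547, Δt_y=2.0000
    x: enter (7,7) at t=0.8314
    y: enter (7,6) at t=1.6200
    x: enter (8,6) at t=1.9861 ← occupied
  → r_4 = 1.9861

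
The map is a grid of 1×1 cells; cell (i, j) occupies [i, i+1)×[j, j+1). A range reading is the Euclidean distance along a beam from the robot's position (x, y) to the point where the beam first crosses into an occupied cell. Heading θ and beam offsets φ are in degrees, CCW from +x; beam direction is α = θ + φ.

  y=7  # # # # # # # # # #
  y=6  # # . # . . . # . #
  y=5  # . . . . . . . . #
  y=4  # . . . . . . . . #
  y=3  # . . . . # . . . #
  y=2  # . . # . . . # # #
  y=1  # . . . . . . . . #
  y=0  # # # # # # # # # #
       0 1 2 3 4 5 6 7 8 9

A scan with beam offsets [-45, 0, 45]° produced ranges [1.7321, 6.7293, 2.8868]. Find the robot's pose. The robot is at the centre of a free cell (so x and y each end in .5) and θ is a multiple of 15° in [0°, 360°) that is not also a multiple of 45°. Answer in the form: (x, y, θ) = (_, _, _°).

(x, y, θ) = (8.5, 4.5, 165°)

The pose lattice has 41·16 = 656 candidates. Test each by forward raycasting.
  (1.5, 2.5, 60°): beam 1 = 1.5529 ≠ 1.7321 ✗
  (7.5, 5.5, 120°): beam 1 = 0.5176 ≠ 1.7321 ✗
  (4.5, 6.5, 165°): beam 1 = 0.5774 ≠ 1.7321 ✗
  …
  (8.5, 4.5, 165°): r_1=1.7321, r_2=6.7293, r_3=2.8868 — all match ✓
Only this pose fits every beam.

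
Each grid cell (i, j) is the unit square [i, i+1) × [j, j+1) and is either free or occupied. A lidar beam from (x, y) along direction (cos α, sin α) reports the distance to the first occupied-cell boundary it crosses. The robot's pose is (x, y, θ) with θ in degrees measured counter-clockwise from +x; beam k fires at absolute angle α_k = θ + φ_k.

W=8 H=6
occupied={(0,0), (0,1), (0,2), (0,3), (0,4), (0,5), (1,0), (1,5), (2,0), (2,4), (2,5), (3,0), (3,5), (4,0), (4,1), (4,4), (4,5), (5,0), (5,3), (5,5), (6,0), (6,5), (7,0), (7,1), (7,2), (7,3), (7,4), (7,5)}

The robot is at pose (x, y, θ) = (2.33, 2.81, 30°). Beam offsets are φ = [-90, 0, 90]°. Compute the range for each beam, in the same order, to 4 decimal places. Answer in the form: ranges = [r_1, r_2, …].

ranges = [2.0900, 2.3800, 2.5288]

beam 1: φ=-90°, α=300°
  cosα=0.5000 sinα=-0.8660 | (2,2) | tMaxX 1.3400 tMaxY 0.9353 | tΔX 2.0000 tΔY 1.1547
    t=0.9353 [y] (2,1)
    t=1.3400 [x] (3,1)
    t=2.0900 [y] (3,0) — stop
  → r_1 = 2.0900
beam 2: φ=0°, α=30°
  cosα=0.8660 sinα=0.5000 | (2,2) | tMaxX 0.7736 tMaxY 0.3800 | tΔX 1.1547 tΔY 2.0000
    t=0.3800 [y] (2,3)
    t=0.7736 [x] (3,3)
    t=1.9283 [x] (4,3)
    t=2.3800 [y] (4,4) — stop
  → r_2 = 2.3800
beam 3: φ=90°, α=120°
  cosα=-0.5000 sinα=0.8660 | (2,2) | tMaxX 0.6600 tMaxY 0.2194 | tΔX 2.0000 tΔY 1.1547
    t=0.2194 [y] (2,3)
    t=0.6600 [x] (1,3)
    t=1.3741 [y] (1,4)
    t=2.5288 [y] (1,5) — stop
  → r_3 = 2.5288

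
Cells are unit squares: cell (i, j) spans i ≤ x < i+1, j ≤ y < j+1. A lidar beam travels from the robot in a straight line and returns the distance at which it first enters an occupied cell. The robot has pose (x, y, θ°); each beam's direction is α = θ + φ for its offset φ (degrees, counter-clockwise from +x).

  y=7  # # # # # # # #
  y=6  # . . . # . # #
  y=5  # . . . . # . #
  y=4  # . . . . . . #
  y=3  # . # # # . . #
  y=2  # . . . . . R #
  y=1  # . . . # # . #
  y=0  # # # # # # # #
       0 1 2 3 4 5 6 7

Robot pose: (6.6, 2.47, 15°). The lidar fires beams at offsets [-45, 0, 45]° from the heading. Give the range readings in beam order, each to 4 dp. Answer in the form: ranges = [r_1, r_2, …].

ranges = [0.4619, 0.4141, 0.8000]

beam 1: φ=-45°, α=330°
  cosα=0.8660 sinα=-0.5000 | (6,2) | tMaxX 0.4619 tMaxY 0.9400 | tΔX 1.1547 tΔY 2.0000
    t=0.4619 [x] (7,2) — stop
  → r_1 = 0.4619
beam 2: φ=0°, α=15°
  cosα=0.9659 sinα=0.2588 | (6,2) | tMaxX 0.4141 tMaxY 2.0478 | tΔX 1.0353 tΔY 3.8637
    t=0.4141 [x] (7,2) — stop
  → r_2 = 0.4141
beam 3: φ=45°, α=60°
  cosα=0.5000 sinα=0.8660 | (6,2) | tMaxX 0.8000 tMaxY 0.6120 | tΔX 2.0000 tΔY 1.1547
    t=0.6120 [y] (6,3)
    t=0.8000 [x] (7,3) — stop
  → r_3 = 0.8000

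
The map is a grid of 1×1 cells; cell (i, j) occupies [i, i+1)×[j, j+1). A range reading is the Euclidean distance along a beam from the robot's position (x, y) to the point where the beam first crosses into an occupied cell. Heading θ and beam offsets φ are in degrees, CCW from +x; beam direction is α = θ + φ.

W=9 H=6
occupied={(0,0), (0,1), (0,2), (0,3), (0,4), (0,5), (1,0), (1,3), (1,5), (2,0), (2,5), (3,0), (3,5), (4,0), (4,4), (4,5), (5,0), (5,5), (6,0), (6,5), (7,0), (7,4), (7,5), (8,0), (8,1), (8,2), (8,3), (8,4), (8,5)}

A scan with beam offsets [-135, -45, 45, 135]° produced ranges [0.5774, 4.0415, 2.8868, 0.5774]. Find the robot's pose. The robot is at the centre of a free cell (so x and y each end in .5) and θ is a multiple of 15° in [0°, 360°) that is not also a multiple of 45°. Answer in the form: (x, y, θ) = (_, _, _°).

Candidates: 25 free-cell centres × 16 headings = 400 poses. Raycast each; keep the one whose scan matches to 4 dp.
  (4.5, 2.5, 210°): beam 1 = 1.5529 ≠ 0.5774 ✗
  (2.5, 1.5, 195°): beam 1 = 3.0000 ≠ 0.5774 ✗
  (1.5, 1.5, 240°): beam 1 = 1.5529 ≠ 0.5774 ✗
  (3.5, 3.5, 150°): beam 1 = 3.6235 ≠ 0.5774 ✗
  …
  (5.5, 4.5, 285°): r_1=0.5774, r_2=4.0415, r_3=2.8868, r_4=0.5774 — all match ✓
Unique over the lattice → pose = (5.5, 4.5, 285°).

(x, y, θ) = (5.5, 4.5, 285°)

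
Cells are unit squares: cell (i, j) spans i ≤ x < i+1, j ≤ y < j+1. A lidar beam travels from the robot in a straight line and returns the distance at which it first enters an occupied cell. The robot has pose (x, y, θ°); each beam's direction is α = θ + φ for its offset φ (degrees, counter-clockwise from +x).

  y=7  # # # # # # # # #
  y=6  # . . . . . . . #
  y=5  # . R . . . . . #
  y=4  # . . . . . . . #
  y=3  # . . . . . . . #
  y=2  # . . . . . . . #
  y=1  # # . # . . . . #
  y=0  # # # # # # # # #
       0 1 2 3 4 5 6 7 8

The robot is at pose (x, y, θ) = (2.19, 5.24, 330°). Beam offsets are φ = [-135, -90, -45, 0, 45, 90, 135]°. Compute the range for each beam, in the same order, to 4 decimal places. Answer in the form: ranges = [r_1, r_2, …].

beam 1: φ=-135°, α=195°
  dir = (cos 195°, sin 195°) = (-0.9659, -0.2588); from cell (2,5)
  next x-line at t=0.1967, next y-line at t=0.9273; Δt_x=1.0353, Δt_y=3.8637
    x: enter (1,5) at t=0.1967
    y: enter (1,4) at t=0.9273
    x: enter (0,4) at t=1.2320 ← occupied
  → r_1 = 1.2320
beam 2: φ=-90°, α=240°
  dir = (cos 240°, sin 240°) = (-0.5000, -0.8660); from cell (2,5)
  next x-line at t=0.3800, next y-line at t=0.2771; Δt_x=2.0000, Δt_y=1.1547
    y: enter (2,4) at t=0.2771
    x: enter (1,4) at t=0.3800
    y: enter (1,3) at t=1.4318
    x: enter (0,3) at t=2.3800 ← occupied
  → r_2 = 2.3800
beam 3: φ=-45°, α=285°
  dir = (cos 285°, sin 285°) = (0.2588, -0.9659); from cell (2,5)
  next x-line at t=3.1296, next y-line at t=0.2485; Δt_x=3.8637, Δt_y=1.0353
    y: enter (2,4) at t=0.2485
    y: enter (2,3) at t=1.2837
    y: enter (2,2) at t=2.3190
    x: enter (3,2) at t=3.1296
    y: enter (3,1) at t=3.3543 ← occupied
  → r_3 = 3.3543
beam 4: φ=0°, α=330°
  dir = (cos 330°, sin 330°) = (0.8660, -0.5000); from cell (2,5)
  next x-line at t=0.9353, next y-line at t=0.4800; Δt_x=1.1547, Δt_y=2.0000
    y: enter (2,4) at t=0.4800
    x: enter (3,4) at t=0.9353
    x: enter (4,4) at t=2.0900
    y: enter (4,3) at t=2.4800
    x: enter (5,3) at t=3.2447
    x: enter (6,3) at t=4.3994
    y: enter (6,2) at t=4.4800
    x: enter (7,2) at t=5.5541
    y: enter (7,1) at t=6.4800
    x: enter (8,1) at t=6.7088 ← occupied
  → r_4 = 6.7088
beam 5: φ=45°, α=15°
  dir = (cos 15°, sin 15°) = (0.9659, 0.2588); from cell (2,5)
  next x-line at t=0.8386, next y-line at t=2.9364; Δt_x=1.0353, Δt_y=3.8637
    x: enter (3,5) at t=0.8386
    x: enter (4,5) at t=1.8738
    x: enter (5,5) at t=2.9091
    y: enter (5,6) at t=2.9364
    x: enter (6,6) at t=3.9444
    x: enter (7,6) at t=4.9797
    x: enter (8,6) at t=6.0150 ← occupied
  → r_5 = 6.0150
beam 6: φ=90°, α=60°
  dir = (cos 60°, sin 60°) = (0.5000, 0.8660); from cell (2,5)
  next x-line at t=1.6200, next y-line at t=0.8776; Δt_x=2.0000, Δt_y=1.1547
    y: enter (2,6) at t=0.8776
    x: enter (3,6) at t=1.6200
    y: enter (3,7) at t=2.0323 ← occupied
  → r_6 = 2.0323
beam 7: φ=135°, α=105°
  dir = (cos 105°, sin 105°) = (-0.2588, 0.9659); from cell (2,5)
  next x-line at t=0.7341, next y-line at t=0.7868; Δt_x=3.8637, Δt_y=1.0353
    x: enter (1,5) at t=0.7341
    y: enter (1,6) at t=0.7868
    y: enter (1,7) at t=1.8221 ← occupied
  → r_7 = 1.8221

ranges = [1.2320, 2.3800, 3.3543, 6.7088, 6.0150, 2.0323, 1.8221]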